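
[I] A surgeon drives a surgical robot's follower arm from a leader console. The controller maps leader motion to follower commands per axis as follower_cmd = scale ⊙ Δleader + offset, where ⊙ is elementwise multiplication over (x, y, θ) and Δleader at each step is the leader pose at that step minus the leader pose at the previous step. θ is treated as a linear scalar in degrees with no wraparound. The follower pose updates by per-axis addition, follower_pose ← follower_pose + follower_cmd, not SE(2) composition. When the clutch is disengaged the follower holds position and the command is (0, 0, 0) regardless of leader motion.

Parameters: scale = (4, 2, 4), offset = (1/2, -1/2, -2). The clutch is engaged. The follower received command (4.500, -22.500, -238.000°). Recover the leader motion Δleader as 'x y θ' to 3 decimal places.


axis x: (4.500 − 1/2) / (4) = 1.000
axis y: (-22.500 − -1/2) / (2) = -11.000
axis θ: (-238.000 − -2) / (4) = -59.000

1.000 -11.000 -59.000


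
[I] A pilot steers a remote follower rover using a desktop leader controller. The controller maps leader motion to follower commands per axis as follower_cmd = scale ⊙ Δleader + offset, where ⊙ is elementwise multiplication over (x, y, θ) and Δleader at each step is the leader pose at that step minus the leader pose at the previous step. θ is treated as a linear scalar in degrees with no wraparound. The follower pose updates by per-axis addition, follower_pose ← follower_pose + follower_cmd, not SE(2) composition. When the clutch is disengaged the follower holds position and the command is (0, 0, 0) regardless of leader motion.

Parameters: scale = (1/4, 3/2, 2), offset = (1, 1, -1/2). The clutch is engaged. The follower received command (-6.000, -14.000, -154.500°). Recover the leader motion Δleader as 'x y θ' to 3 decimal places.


axis x: (-6.000 − 1) / (1/4) = -28.000
axis y: (-14.000 − 1) / (3/2) = -10.000
axis θ: (-154.500 − -1/2) / (2) = -77.000

-28.000 -10.000 -77.000


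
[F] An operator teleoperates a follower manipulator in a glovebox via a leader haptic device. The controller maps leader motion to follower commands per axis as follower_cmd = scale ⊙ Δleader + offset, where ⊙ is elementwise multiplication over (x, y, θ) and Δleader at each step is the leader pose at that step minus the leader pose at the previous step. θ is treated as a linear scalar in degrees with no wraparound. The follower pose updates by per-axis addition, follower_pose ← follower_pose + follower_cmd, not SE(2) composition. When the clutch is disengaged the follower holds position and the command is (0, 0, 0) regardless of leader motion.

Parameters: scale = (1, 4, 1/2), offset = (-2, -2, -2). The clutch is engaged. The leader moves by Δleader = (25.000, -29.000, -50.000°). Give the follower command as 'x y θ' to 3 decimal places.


23.000 -118.000 -27.000

axis x: 1·25.000 + -2 = 23.000
axis y: 4·-29.000 + -2 = -118.000
axis θ: 1/2·-50.000 + -2 = -27.000


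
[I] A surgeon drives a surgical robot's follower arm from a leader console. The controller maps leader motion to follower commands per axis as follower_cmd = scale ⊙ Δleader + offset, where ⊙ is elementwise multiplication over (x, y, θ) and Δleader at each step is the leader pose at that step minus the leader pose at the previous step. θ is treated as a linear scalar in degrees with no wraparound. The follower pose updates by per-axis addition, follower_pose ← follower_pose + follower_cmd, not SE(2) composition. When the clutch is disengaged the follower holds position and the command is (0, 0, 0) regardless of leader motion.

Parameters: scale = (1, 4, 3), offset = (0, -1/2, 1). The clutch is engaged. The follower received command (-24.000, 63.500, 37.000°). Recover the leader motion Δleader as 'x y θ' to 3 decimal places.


-24.000 16.000 12.000

axis x: (-24.000 − 0) / (1) = -24.000
axis y: (63.500 − -1/2) / (4) = 16.000
axis θ: (37.000 − 1) / (3) = 12.000


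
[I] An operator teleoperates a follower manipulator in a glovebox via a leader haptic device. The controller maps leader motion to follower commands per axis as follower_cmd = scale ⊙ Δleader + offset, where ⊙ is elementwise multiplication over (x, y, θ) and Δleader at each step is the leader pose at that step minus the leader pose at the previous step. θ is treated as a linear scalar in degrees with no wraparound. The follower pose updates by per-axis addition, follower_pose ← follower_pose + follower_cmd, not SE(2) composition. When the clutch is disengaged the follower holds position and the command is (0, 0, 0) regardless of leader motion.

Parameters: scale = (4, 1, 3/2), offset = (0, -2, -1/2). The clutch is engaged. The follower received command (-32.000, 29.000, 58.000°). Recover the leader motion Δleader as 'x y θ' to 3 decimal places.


axis x: (-32.000 − 0) / (4) = -8.000
axis y: (29.000 − -2) / (1) = 31.000
axis θ: (58.000 − -1/2) / (3/2) = 39.000

-8.000 31.000 39.000


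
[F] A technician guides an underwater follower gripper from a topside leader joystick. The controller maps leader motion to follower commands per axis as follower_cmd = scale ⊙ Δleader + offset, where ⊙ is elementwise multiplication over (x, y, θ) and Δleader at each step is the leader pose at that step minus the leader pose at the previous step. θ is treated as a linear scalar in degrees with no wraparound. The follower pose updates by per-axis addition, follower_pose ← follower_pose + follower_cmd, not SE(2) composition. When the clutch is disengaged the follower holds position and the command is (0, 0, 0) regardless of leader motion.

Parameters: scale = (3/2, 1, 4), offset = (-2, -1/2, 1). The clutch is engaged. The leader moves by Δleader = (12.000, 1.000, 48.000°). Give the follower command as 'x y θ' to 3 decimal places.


axis x: 3/2·12.000 + -2 = 16.000
axis y: 1·1.000 + -1/2 = 0.500
axis θ: 4·48.000 + 1 = 193.000

16.000 0.500 193.000


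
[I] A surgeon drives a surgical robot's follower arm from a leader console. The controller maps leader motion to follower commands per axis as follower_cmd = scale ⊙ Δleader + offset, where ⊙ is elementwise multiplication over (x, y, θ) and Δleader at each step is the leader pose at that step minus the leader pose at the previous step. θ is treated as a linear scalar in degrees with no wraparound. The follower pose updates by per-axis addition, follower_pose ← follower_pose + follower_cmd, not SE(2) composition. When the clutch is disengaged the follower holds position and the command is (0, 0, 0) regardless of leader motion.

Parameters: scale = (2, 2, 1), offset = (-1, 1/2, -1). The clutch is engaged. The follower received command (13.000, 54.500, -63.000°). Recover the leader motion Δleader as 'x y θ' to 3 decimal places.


7.000 27.000 -62.000

axis x: (13.000 − -1) / (2) = 7.000
axis y: (54.500 − 1/2) / (2) = 27.000
axis θ: (-63.000 − -1) / (1) = -62.000


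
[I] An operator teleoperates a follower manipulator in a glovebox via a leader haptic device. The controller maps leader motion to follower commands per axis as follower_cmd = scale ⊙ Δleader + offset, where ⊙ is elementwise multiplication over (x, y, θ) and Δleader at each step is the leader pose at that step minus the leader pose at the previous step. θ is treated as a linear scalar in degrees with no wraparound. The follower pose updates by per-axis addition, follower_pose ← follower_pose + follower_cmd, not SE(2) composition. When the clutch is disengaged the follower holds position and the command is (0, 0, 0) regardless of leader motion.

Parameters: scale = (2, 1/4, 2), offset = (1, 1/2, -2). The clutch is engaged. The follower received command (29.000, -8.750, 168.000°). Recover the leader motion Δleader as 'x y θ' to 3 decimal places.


axis x: (29.000 − 1) / (2) = 14.000
axis y: (-8.750 − 1/2) / (1/4) = -37.000
axis θ: (168.000 − -2) / (2) = 85.000

14.000 -37.000 85.000


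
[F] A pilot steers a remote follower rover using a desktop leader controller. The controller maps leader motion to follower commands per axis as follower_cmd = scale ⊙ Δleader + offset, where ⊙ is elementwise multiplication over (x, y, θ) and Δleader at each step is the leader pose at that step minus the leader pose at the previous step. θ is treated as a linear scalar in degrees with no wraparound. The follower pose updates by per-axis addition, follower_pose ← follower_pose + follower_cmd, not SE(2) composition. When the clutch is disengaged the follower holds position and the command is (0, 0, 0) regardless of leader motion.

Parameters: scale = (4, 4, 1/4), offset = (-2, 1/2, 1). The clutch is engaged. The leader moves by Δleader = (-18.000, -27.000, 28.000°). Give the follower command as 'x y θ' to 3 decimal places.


axis x: 4·-18.000 + -2 = -74.000
axis y: 4·-27.000 + 1/2 = -107.500
axis θ: 1/4·28.000 + 1 = 8.000

-74.000 -107.500 8.000


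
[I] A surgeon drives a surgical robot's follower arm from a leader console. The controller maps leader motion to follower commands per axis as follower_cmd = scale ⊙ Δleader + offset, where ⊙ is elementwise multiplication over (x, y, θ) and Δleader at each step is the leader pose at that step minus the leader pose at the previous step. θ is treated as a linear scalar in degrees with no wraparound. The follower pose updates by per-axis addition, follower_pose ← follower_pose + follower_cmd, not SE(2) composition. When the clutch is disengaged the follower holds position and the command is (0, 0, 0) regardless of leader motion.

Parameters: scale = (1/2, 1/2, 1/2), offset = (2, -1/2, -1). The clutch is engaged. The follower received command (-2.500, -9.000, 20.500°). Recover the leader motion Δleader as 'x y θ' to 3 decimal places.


-9.000 -17.000 43.000

axis x: (-2.500 − 2) / (1/2) = -9.000
axis y: (-9.000 − -1/2) / (1/2) = -17.000
axis θ: (20.500 − -1) / (1/2) = 43.000


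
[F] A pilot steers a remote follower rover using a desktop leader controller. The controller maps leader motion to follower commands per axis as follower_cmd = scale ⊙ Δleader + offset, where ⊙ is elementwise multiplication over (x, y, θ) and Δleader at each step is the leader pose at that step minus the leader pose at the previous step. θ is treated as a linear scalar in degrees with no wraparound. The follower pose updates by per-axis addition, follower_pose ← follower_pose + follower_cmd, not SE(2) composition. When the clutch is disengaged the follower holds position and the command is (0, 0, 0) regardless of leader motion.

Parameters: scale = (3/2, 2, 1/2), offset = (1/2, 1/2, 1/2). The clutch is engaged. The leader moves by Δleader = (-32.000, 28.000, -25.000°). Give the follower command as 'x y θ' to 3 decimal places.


axis x: 3/2·-32.000 + 1/2 = -47.500
axis y: 2·28.000 + 1/2 = 56.500
axis θ: 1/2·-25.000 + 1/2 = -12.000

-47.500 56.500 -12.000


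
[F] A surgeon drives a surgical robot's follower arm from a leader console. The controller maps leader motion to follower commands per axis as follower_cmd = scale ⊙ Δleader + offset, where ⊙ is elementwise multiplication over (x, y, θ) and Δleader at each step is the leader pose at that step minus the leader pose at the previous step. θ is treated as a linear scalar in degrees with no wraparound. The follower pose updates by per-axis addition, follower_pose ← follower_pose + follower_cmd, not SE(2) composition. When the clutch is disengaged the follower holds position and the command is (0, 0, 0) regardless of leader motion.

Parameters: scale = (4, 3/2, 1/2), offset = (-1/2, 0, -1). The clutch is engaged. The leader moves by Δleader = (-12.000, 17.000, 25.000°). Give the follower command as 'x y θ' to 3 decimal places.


-48.500 25.500 11.500

axis x: 4·-12.000 + -1/2 = -48.500
axis y: 3/2·17.000 + 0 = 25.500
axis θ: 1/2·25.000 + -1 = 11.500


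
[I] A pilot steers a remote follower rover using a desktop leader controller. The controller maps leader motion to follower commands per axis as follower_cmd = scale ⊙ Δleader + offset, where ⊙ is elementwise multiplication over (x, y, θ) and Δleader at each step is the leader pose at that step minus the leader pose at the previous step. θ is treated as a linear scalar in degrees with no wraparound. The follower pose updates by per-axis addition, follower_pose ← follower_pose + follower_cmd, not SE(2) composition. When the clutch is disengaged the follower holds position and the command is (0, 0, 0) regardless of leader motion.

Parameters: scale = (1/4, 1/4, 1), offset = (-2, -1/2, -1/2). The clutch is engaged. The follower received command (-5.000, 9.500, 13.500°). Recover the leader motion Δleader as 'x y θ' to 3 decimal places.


axis x: (-5.000 − -2) / (1/4) = -12.000
axis y: (9.500 − -1/2) / (1/4) = 40.000
axis θ: (13.500 − -1/2) / (1) = 14.000

-12.000 40.000 14.000


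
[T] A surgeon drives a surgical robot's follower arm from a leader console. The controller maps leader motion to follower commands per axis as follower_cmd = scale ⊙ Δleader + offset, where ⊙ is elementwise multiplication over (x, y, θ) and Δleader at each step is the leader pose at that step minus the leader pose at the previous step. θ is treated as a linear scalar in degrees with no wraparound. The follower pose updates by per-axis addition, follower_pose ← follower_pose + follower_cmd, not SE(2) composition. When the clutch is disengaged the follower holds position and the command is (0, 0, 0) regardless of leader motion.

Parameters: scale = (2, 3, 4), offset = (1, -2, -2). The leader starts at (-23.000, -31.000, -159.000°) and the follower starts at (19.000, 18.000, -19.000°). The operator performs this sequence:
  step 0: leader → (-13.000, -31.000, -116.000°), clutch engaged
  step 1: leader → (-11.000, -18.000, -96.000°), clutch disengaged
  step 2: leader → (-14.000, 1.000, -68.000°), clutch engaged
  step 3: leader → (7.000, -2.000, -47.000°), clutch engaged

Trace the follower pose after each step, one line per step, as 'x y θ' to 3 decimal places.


40.000 16.000 151.000
40.000 16.000 151.000
35.000 71.000 261.000
78.000 60.000 343.000

step 0: Δleader=(10.000, 0.000, 43.000°), engaged; cmd=(21.000, -2.000, 170.000°) → follower=(40.000, 16.000, 151.000°)
step 1: Δleader=(2.000, 13.000, 20.000°), disengaged; cmd=(0,0,0) → follower holds at (40.000, 16.000, 151.000°)
step 2: Δleader=(-3.000, 19.000, 28.000°), engaged; cmd=(-5.000, 55.000, 110.000°) → follower=(35.000, 71.000, 261.000°)
step 3: Δleader=(21.000, -3.000, 21.000°), engaged; cmd=(43.000, -11.000, 82.000°) → follower=(78.000, 60.000, 343.000°)


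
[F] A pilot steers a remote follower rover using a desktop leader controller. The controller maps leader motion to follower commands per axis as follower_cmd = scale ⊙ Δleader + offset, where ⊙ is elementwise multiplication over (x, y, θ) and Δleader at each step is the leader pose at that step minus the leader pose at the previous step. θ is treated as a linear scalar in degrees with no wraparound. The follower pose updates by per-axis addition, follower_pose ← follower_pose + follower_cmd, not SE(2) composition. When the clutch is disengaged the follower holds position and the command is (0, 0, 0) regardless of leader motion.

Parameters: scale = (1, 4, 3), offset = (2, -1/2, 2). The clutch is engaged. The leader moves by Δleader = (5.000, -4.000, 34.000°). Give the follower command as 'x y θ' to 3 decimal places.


axis x: 1·5.000 + 2 = 7.000
axis y: 4·-4.000 + -1/2 = -16.500
axis θ: 3·34.000 + 2 = 104.000

7.000 -16.500 104.000


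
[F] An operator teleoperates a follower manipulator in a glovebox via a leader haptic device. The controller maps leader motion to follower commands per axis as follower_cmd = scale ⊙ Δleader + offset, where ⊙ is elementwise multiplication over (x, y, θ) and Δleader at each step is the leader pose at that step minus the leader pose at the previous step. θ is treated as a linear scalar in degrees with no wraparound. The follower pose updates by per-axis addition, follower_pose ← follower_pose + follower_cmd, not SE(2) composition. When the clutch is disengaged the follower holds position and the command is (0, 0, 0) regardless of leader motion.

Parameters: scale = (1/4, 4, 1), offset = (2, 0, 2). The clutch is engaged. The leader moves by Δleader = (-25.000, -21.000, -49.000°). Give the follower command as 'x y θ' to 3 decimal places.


-4.250 -84.000 -47.000

axis x: 1/4·-25.000 + 2 = -4.250
axis y: 4·-21.000 + 0 = -84.000
axis θ: 1·-49.000 + 2 = -47.000


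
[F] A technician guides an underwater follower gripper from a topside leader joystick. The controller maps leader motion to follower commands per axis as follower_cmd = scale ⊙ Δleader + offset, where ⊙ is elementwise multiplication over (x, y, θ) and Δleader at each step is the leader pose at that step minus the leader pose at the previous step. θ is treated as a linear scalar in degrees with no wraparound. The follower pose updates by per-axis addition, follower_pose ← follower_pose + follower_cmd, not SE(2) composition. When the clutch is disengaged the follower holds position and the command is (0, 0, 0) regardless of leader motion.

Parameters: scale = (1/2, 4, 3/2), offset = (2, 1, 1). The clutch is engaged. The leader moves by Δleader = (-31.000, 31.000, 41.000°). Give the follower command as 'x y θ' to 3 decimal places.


axis x: 1/2·-31.000 + 2 = -13.500
axis y: 4·31.000 + 1 = 125.000
axis θ: 3/2·41.000 + 1 = 62.500

-13.500 125.000 62.500


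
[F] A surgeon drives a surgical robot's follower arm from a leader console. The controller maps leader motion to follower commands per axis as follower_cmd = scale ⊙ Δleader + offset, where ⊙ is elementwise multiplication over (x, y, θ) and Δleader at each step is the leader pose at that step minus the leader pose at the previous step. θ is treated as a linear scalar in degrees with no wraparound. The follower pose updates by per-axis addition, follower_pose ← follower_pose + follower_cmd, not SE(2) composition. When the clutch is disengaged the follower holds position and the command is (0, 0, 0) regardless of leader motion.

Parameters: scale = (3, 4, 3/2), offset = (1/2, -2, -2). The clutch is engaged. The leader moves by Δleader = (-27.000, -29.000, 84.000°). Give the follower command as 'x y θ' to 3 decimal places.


-80.500 -118.000 124.000

axis x: 3·-27.000 + 1/2 = -80.500
axis y: 4·-29.000 + -2 = -118.000
axis θ: 3/2·84.000 + -2 = 124.000


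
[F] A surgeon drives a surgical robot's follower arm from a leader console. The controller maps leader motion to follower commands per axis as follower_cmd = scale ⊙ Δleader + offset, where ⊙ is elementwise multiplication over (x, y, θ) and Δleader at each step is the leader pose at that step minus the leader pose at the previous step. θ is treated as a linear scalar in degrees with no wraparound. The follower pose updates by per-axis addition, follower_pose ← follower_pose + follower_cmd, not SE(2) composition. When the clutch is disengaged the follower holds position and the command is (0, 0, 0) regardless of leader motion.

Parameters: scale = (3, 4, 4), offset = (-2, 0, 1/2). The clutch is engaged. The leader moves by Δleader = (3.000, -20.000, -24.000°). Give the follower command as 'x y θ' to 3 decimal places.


7.000 -80.000 -95.500

axis x: 3·3.000 + -2 = 7.000
axis y: 4·-20.000 + 0 = -80.000
axis θ: 4·-24.000 + 1/2 = -95.500


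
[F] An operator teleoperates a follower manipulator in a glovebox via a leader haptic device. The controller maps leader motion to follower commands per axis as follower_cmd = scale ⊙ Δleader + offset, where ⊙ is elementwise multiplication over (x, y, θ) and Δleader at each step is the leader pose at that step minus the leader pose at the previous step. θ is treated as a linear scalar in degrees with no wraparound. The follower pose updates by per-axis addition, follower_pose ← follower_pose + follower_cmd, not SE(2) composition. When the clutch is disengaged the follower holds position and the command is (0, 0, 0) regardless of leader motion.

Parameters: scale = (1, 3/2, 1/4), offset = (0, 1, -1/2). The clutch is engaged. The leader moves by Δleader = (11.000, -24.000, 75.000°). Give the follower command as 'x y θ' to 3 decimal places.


axis x: 1·11.000 + 0 = 11.000
axis y: 3/2·-24.000 + 1 = -35.000
axis θ: 1/4·75.000 + -1/2 = 18.250

11.000 -35.000 18.250


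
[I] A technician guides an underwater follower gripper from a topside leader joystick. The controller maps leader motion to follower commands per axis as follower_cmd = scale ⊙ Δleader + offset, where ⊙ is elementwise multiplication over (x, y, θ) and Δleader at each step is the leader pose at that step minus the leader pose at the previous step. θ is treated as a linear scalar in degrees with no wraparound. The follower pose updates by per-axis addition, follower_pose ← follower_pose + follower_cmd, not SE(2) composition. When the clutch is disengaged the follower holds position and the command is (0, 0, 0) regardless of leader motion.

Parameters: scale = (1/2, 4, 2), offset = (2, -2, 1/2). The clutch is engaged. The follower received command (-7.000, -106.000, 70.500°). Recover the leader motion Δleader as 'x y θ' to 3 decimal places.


axis x: (-7.000 − 2) / (1/2) = -18.000
axis y: (-106.000 − -2) / (4) = -26.000
axis θ: (70.500 − 1/2) / (2) = 35.000

-18.000 -26.000 35.000


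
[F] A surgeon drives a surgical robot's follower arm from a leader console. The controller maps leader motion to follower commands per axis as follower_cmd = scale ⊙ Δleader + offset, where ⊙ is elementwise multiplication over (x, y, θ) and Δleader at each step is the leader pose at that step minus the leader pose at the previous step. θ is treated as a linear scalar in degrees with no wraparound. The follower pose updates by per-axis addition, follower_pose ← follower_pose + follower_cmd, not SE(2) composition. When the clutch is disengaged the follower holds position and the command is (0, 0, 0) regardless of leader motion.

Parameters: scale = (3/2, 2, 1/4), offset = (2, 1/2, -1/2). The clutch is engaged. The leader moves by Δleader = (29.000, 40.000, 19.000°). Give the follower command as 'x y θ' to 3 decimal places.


45.500 80.500 4.250

axis x: 3/2·29.000 + 2 = 45.500
axis y: 2·40.000 + 1/2 = 80.500
axis θ: 1/4·19.000 + -1/2 = 4.250


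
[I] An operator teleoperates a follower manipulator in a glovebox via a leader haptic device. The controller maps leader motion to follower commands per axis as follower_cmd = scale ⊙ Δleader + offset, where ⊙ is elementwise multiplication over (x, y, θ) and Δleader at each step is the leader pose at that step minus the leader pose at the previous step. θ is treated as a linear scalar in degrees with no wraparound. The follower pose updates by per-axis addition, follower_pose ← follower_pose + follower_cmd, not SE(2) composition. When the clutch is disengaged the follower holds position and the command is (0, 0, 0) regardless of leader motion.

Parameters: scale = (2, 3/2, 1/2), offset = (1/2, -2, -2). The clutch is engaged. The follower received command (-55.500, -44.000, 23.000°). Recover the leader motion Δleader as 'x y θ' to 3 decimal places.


axis x: (-55.500 − 1/2) / (2) = -28.000
axis y: (-44.000 − -2) / (3/2) = -28.000
axis θ: (23.000 − -2) / (1/2) = 50.000

-28.000 -28.000 50.000


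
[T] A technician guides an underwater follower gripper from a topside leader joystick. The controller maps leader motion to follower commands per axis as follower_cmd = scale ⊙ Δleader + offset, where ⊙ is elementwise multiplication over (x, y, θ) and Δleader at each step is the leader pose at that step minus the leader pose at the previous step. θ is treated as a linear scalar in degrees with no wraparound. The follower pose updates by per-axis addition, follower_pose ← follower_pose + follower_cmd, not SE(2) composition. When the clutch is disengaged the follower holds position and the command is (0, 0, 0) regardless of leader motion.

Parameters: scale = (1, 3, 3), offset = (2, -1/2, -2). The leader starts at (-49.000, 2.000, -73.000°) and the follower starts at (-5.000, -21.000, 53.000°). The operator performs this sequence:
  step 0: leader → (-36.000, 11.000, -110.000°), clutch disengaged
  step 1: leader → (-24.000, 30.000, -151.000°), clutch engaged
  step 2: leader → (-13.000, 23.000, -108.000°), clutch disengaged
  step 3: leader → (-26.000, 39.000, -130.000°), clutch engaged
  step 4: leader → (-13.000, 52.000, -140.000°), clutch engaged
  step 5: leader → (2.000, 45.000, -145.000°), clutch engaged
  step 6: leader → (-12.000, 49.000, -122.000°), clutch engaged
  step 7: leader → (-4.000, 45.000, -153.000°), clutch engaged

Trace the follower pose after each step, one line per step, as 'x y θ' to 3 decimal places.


-5.000 -21.000 53.000
9.000 35.500 -72.000
9.000 35.500 -72.000
-2.000 83.000 -140.000
13.000 121.500 -172.000
30.000 100.000 -189.000
18.000 111.500 -122.000
28.000 99.000 -217.000

step 0: Δleader=(13.000, 9.000, -37.000°), disengaged; cmd=(0,0,0) → follower holds at (-5.000, -21.000, 53.000°)
step 1: Δleader=(12.000, 19.000, -41.000°), engaged; cmd=(14.000, 56.500, -125.000°) → follower=(9.000, 35.500, -72.000°)
step 2: Δleader=(11.000, -7.000, 43.000°), disengaged; cmd=(0,0,0) → follower holds at (9.000, 35.500, -72.000°)
step 3: Δleader=(-13.000, 16.000, -22.000°), engaged; cmd=(-11.000, 47.500, -68.000°) → follower=(-2.000, 83.000, -140.000°)
step 4: Δleader=(13.000, 13.000, -10.000°), engaged; cmd=(15.000, 38.500, -32.000°) → follower=(13.000, 121.500, -172.000°)
step 5: Δleader=(15.000, -7.000, -5.000°), engaged; cmd=(17.000, -21.500, -17.000°) → follower=(30.000, 100.000, -189.000°)
step 6: Δleader=(-14.000, 4.000, 23.000°), engaged; cmd=(-12.000, 11.500, 67.000°) → follower=(18.000, 111.500, -122.000°)
step 7: Δleader=(8.000, -4.000, -31.000°), engaged; cmd=(10.000, -12.500, -95.000°) → follower=(28.000, 99.000, -217.000°)


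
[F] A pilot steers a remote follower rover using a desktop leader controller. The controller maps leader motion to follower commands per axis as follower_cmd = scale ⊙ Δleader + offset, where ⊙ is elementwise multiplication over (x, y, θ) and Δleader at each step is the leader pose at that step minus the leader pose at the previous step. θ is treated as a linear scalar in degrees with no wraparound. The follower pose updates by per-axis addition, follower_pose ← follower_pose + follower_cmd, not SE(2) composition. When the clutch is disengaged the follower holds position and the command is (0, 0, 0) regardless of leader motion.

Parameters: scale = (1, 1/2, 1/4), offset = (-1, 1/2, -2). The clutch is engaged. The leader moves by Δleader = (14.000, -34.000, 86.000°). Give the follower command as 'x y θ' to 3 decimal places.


13.000 -16.500 19.500

axis x: 1·14.000 + -1 = 13.000
axis y: 1/2·-34.000 + 1/2 = -16.500
axis θ: 1/4·86.000 + -2 = 19.500


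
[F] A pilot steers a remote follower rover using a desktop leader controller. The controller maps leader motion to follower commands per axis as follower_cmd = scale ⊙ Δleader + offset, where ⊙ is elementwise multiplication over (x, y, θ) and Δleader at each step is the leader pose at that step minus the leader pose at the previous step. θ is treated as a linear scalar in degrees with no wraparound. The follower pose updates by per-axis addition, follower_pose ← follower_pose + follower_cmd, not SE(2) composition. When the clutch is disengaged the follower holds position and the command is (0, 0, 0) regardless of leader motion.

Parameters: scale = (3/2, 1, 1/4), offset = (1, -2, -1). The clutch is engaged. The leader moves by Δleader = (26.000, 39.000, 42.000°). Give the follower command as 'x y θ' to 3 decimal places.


axis x: 3/2·26.000 + 1 = 40.000
axis y: 1·39.000 + -2 = 37.000
axis θ: 1/4·42.000 + -1 = 9.500

40.000 37.000 9.500


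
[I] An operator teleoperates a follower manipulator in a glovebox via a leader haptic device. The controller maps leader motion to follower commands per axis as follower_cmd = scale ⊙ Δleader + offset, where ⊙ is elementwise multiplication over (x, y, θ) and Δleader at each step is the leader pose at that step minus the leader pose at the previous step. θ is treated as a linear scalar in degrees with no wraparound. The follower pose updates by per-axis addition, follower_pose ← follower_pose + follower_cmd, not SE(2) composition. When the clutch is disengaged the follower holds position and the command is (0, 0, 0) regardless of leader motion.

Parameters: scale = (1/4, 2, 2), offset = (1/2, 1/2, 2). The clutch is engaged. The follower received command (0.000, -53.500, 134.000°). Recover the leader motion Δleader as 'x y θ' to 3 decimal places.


axis x: (0.000 − 1/2) / (1/4) = -2.000
axis y: (-53.500 − 1/2) / (2) = -27.000
axis θ: (134.000 − 2) / (2) = 66.000

-2.000 -27.000 66.000


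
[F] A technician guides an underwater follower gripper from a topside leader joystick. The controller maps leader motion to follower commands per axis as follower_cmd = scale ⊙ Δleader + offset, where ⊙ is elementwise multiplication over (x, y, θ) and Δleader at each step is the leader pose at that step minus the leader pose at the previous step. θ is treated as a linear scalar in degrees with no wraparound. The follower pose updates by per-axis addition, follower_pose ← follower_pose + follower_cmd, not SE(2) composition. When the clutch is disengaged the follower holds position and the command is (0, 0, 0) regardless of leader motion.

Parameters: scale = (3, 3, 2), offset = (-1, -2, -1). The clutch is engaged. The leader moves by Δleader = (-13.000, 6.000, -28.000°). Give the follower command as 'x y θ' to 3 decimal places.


axis x: 3·-13.000 + -1 = -40.000
axis y: 3·6.000 + -2 = 16.000
axis θ: 2·-28.000 + -1 = -57.000

-40.000 16.000 -57.000


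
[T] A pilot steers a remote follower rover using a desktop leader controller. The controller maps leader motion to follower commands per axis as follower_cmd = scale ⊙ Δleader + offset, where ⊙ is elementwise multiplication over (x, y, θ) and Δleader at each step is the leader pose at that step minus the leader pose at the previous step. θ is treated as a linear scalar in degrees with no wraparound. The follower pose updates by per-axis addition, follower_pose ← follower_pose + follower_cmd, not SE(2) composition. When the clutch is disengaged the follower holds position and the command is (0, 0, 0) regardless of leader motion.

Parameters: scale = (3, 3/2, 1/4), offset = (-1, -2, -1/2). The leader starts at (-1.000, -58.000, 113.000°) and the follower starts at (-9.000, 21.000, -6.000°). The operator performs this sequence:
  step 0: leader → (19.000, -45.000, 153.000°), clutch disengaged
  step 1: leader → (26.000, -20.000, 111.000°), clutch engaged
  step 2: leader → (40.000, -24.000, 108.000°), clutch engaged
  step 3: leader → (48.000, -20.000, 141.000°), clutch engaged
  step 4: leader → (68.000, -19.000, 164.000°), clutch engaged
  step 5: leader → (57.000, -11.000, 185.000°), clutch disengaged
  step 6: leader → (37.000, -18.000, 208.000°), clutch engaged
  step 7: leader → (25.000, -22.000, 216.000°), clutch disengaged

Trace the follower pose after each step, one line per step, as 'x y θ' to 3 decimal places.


-9.000 21.000 -6.000
11.000 56.500 -17.000
52.000 48.500 -18.250
75.000 52.500 -10.500
134.000 52.000 -5.250
134.000 52.000 -5.250
73.000 39.500 0.000
73.000 39.500 0.000

step 0: Δleader=(20.000, 13.000, 40.000°), disengaged; cmd=(0,0,0) → follower holds at (-9.000, 21.000, -6.000°)
step 1: Δleader=(7.000, 25.000, -42.000°), engaged; cmd=(20.000, 35.500, -11.000°) → follower=(11.000, 56.500, -17.000°)
step 2: Δleader=(14.000, -4.000, -3.000°), engaged; cmd=(41.000, -8.000, -1.250°) → follower=(52.000, 48.500, -18.250°)
step 3: Δleader=(8.000, 4.000, 33.000°), engaged; cmd=(23.000, 4.000, 7.750°) → follower=(75.000, 52.500, -10.500°)
step 4: Δleader=(20.000, 1.000, 23.000°), engaged; cmd=(59.000, -0.500, 5.250°) → follower=(134.000, 52.000, -5.250°)
step 5: Δleader=(-11.000, 8.000, 21.000°), disengaged; cmd=(0,0,0) → follower holds at (134.000, 52.000, -5.250°)
step 6: Δleader=(-20.000, -7.000, 23.000°), engaged; cmd=(-61.000, -12.500, 5.250°) → follower=(73.000, 39.500, 0.000°)
step 7: Δleader=(-12.000, -4.000, 8.000°), disengaged; cmd=(0,0,0) → follower holds at (73.000, 39.500, 0.000°)


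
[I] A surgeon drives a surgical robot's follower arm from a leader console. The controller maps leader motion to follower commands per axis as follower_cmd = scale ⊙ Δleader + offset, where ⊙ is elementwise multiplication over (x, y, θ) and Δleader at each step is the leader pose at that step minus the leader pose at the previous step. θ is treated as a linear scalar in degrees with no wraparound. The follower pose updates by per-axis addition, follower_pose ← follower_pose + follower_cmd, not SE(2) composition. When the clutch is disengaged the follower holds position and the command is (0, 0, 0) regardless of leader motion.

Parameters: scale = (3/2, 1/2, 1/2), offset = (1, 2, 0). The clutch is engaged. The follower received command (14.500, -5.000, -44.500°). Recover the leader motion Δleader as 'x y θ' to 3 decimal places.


9.000 -14.000 -89.000

axis x: (14.500 − 1) / (3/2) = 9.000
axis y: (-5.000 − 2) / (1/2) = -14.000
axis θ: (-44.500 − 0) / (1/2) = -89.000


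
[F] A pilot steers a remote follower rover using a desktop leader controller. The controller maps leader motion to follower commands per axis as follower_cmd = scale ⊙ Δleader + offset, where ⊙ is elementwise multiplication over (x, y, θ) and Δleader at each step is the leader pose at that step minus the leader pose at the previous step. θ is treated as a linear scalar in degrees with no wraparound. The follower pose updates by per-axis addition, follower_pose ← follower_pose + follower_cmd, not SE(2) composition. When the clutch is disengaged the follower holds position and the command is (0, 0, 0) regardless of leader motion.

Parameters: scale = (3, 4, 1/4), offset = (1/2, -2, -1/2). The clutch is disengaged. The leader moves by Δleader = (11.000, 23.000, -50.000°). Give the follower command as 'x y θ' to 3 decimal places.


clutch disengaged → follower holds; cmd = (0, 0, 0)

0.000 0.000 0.000


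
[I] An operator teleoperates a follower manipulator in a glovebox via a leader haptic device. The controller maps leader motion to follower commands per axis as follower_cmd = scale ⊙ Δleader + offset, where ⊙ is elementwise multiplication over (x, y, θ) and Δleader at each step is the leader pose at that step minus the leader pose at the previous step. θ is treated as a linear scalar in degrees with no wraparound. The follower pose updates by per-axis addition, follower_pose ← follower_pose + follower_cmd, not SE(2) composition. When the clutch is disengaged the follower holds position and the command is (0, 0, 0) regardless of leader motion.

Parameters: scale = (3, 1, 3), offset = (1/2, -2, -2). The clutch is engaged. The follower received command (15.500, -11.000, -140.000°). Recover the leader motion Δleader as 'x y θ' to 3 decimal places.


axis x: (15.500 − 1/2) / (3) = 5.000
axis y: (-11.000 − -2) / (1) = -9.000
axis θ: (-140.000 − -2) / (3) = -46.000

5.000 -9.000 -46.000


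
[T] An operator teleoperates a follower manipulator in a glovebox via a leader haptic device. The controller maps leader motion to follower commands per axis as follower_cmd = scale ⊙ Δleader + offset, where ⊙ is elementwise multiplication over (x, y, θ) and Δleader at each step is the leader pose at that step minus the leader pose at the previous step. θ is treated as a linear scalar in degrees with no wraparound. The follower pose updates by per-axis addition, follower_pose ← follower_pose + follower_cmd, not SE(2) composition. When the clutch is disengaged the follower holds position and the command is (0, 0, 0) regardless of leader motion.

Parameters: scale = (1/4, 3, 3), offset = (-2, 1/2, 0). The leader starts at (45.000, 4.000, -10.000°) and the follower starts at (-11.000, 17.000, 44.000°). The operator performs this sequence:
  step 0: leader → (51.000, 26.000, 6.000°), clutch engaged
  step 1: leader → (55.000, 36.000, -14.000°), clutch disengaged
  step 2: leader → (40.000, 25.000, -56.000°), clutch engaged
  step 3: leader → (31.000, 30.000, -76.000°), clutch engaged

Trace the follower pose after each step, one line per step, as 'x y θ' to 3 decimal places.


step 0: Δleader=(6.000, 22.000, 16.000°), engaged; cmd=(-0.500, 66.500, 48.000°) → follower=(-11.500, 83.500, 92.000°)
step 1: Δleader=(4.000, 10.000, -20.000°), disengaged; cmd=(0,0,0) → follower holds at (-11.500, 83.500, 92.000°)
step 2: Δleader=(-15.000, -11.000, -42.000°), engaged; cmd=(-5.750, -32.500, -126.000°) → follower=(-17.250, 51.000, -34.000°)
step 3: Δleader=(-9.000, 5.000, -20.000°), engaged; cmd=(-4.250, 15.500, -60.000°) → follower=(-21.500, 66.500, -94.000°)

-11.500 83.500 92.000
-11.500 83.500 92.000
-17.250 51.000 -34.000
-21.500 66.500 -94.000


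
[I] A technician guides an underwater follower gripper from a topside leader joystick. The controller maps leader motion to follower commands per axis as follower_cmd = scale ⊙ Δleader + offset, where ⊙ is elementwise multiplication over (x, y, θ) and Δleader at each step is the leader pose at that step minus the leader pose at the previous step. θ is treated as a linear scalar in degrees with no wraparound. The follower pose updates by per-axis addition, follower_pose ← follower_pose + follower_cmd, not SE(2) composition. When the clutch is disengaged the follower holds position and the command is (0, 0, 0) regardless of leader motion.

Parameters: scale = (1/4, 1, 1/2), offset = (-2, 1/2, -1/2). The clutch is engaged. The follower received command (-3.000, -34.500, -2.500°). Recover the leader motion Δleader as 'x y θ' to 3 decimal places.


-4.000 -35.000 -4.000

axis x: (-3.000 − -2) / (1/4) = -4.000
axis y: (-34.500 − 1/2) / (1) = -35.000
axis θ: (-2.500 − -1/2) / (1/2) = -4.000


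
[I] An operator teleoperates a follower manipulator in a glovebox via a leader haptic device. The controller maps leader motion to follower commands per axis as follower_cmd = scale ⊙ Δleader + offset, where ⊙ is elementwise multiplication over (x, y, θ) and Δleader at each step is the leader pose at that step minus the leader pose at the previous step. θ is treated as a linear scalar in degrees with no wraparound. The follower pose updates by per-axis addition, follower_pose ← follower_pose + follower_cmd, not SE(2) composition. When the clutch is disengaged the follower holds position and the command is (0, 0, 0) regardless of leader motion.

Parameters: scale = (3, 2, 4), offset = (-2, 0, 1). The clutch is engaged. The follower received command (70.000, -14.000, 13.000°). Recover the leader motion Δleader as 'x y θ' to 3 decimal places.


24.000 -7.000 3.000

axis x: (70.000 − -2) / (3) = 24.000
axis y: (-14.000 − 0) / (2) = -7.000
axis θ: (13.000 − 1) / (4) = 3.000


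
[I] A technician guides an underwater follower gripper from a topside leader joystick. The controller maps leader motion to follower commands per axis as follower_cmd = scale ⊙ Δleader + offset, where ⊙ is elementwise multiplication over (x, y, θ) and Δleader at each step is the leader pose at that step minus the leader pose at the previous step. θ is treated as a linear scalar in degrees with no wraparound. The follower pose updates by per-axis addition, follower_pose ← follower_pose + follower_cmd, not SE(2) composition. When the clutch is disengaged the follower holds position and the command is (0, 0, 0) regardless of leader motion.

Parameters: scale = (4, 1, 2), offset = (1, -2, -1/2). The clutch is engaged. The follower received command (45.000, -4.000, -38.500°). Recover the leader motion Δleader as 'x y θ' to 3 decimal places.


axis x: (45.000 − 1) / (4) = 11.000
axis y: (-4.000 − -2) / (1) = -2.000
axis θ: (-38.500 − -1/2) / (2) = -19.000

11.000 -2.000 -19.000
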